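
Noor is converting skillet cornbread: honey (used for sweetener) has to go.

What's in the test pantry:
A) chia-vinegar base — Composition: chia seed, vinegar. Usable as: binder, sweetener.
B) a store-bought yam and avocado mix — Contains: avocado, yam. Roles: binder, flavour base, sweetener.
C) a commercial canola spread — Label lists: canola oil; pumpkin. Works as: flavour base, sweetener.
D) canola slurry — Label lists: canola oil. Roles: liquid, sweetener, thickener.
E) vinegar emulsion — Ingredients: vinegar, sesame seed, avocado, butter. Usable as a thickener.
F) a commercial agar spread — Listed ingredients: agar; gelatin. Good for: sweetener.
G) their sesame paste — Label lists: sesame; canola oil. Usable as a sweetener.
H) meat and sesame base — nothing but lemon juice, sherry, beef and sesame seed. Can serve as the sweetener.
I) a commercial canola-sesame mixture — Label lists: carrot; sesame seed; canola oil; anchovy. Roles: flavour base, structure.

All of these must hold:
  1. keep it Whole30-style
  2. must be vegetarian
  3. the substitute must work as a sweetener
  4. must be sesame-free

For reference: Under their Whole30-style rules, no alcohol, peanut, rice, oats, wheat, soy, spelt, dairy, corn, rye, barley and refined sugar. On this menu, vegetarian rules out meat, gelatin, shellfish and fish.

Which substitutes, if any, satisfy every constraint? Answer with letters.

A: no sesame, Whole30-style — valid
B: nothing on the exclusion list — keep
C: Whole30-style, vegetarian — OK
D: no sesame, Whole30-style — keep
E: not usable as a sweetener; has butter, so not Whole30-style (and 1 more) — no
F: has gelatin, so not vegetarian — reject
G: has sesame, so not sesame-free — out
H: has sherry, so not Whole30-style; has beef, so not vegetarian (and 1 more) — out
I: not usable as a sweetener; has anchovy, so not vegetarian (and 1 more) — no

A, B, C, D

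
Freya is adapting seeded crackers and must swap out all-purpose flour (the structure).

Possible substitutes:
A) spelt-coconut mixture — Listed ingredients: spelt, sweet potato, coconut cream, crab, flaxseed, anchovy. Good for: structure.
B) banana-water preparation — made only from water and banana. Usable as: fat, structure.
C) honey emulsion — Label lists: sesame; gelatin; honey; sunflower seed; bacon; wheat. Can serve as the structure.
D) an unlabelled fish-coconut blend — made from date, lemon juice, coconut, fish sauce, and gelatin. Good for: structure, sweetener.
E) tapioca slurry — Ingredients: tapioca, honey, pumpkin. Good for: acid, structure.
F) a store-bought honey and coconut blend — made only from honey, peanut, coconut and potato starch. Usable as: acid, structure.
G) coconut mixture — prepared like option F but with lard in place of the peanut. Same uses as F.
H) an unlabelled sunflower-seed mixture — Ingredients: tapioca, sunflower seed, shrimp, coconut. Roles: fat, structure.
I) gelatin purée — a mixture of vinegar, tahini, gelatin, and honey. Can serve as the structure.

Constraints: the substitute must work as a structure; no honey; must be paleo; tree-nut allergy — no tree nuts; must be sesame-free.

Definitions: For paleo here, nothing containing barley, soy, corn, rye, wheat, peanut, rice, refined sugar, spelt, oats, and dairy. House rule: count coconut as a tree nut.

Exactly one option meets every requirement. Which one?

A: has spelt, so not paleo; has coconut cream, so not tree-nut-free — reject
B: only water and banana; none excluded — keep
C: has wheat, so not paleo; has sesame, so not sesame-free (and 1 more) — out
D: has coconut, so not tree-nut-free — reject
E: has honey, so not honey-free — out
F: has peanut, so not paleo; has coconut, so not tree-nut-free (and 1 more) — no
G: has coconut, so not tree-nut-free; has honey, so not honey-free — out
H: has coconut, so not tree-nut-free — out
I: has tahini, so not sesame-free; has honey, so not honey-free — out

B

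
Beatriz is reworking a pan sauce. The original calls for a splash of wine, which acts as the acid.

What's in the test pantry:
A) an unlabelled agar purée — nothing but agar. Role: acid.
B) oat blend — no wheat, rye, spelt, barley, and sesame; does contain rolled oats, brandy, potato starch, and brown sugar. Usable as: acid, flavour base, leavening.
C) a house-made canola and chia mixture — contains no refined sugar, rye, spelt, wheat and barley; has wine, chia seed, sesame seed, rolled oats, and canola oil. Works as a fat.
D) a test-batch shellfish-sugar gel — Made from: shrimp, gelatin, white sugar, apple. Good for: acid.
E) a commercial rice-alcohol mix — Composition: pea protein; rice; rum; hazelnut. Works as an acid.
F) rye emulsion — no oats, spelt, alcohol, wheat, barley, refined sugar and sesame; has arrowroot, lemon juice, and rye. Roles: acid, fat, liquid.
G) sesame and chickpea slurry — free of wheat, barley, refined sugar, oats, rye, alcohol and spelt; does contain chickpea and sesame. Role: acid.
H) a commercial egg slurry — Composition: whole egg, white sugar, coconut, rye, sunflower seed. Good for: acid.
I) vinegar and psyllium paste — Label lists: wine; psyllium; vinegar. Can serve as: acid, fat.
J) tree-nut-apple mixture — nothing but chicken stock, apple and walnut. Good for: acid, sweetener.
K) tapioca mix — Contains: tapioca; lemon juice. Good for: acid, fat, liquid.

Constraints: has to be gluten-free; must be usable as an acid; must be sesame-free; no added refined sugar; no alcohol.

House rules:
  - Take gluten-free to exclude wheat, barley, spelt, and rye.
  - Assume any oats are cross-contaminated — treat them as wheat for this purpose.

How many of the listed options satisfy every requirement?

3

A: only agar; none excluded — keep
B: has rolled oats, so not gluten-free; has brown sugar, so not no-added-sugar (and 1 more) — out
C: not usable as an acid; has rolled oats, so not gluten-free (and 2 more) — no
D: has white sugar, so not no-added-sugar — no
E: has rum, so not alcohol-free — out
F: has rye, so not gluten-free — out
G: has sesame, so not sesame-free — no
H: has rye, so not gluten-free; has white sugar, so not no-added-sugar — reject
I: has wine, so not alcohol-free — reject
J: every rule checks out — keep
K: all constraints satisfied — OK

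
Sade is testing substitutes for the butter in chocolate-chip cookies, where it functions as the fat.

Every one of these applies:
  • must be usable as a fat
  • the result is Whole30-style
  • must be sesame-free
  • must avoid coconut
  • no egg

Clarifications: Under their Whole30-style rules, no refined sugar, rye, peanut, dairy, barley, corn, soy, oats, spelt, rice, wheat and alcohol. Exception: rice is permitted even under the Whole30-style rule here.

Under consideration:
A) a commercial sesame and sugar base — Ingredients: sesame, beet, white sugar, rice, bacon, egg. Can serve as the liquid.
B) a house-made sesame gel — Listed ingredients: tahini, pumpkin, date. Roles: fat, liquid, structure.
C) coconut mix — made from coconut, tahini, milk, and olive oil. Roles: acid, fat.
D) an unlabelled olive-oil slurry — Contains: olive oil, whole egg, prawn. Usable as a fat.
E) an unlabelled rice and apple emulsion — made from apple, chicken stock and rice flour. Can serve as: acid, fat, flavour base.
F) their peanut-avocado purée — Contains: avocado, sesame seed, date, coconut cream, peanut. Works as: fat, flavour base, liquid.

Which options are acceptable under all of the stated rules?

E

A: not usable as a fat; has white sugar, so not Whole30-style (and 2 more) — no
B: has tahini, so not sesame-free — reject
C: has milk, so not Whole30-style; has tahini, so not sesame-free (and 1 more) — no
D: has whole egg, so not egg-free — reject
E: rice is permitted under the Whole30-style carve-out; nothing else excluded — keep
F: has peanut, so not Whole30-style; has sesame seed, so not sesame-free (and 1 more) — reject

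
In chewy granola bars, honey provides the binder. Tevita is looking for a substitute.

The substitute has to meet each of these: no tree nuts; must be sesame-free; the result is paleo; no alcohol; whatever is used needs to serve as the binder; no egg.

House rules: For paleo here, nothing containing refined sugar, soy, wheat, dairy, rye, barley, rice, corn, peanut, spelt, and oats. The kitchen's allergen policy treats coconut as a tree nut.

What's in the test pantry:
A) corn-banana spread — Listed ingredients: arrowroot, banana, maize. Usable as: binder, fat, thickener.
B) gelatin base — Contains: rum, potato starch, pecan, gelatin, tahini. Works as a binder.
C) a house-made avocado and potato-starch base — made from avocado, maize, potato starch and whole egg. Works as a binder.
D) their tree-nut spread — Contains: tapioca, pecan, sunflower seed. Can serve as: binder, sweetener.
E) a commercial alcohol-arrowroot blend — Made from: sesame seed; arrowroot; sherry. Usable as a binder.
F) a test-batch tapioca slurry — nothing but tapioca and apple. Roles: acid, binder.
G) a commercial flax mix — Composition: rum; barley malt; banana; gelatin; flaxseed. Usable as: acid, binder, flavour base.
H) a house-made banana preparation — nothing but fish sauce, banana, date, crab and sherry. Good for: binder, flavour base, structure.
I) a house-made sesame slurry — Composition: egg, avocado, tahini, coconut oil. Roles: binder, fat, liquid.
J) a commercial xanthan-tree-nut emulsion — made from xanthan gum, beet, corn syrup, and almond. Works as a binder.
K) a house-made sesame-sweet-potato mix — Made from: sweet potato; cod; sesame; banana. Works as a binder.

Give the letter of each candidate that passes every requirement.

F

A: has maize, so not paleo — reject
B: has rum, so not alcohol-free; has pecan, so not tree-nut-free (and 1 more) — no
C: has maize, so not paleo; has whole egg, so not egg-free — out
D: has pecan, so not tree-nut-free — out
E: has sherry, so not alcohol-free; has sesame seed, so not sesame-free — no
F: works as a binder, tree-nut-free, no sesame — valid
G: has barley malt, so not paleo; has rum, so not alcohol-free — out
H: has sherry, so not alcohol-free — no
I: has egg, so not egg-free; has coconut oil, so not tree-nut-free (and 1 more) — no
J: has corn syrup, so not paleo; has almond, so not tree-nut-free — out
K: has sesame, so not sesame-free — out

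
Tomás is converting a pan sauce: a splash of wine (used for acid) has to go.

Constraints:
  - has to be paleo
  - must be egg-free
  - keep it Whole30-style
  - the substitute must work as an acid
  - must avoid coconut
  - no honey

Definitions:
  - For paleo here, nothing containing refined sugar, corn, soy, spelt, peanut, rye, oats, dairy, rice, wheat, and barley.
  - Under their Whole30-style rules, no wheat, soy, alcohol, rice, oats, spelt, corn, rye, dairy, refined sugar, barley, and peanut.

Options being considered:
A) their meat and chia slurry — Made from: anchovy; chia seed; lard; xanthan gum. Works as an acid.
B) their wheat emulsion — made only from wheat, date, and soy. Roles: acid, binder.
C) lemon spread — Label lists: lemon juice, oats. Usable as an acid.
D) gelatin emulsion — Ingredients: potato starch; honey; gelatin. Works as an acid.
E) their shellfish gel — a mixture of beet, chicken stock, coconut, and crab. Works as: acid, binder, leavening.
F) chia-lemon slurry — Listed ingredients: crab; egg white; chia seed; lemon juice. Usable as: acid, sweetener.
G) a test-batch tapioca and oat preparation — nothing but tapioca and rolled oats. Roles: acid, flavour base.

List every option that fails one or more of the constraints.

A: anchovy and lard etc. — none of it excluded — valid
B: has soy, so not paleo; has soy, so not Whole30-style — out
C: has oats, so not paleo; has oats, so not Whole30-style — no
D: has honey, so not honey-free — reject
E: has coconut, so not coconut-free — no
F: has egg white, so not egg-free — out
G: has rolled oats, so not paleo; has rolled oats, so not Whole30-style — reject

B, C, D, E, F, G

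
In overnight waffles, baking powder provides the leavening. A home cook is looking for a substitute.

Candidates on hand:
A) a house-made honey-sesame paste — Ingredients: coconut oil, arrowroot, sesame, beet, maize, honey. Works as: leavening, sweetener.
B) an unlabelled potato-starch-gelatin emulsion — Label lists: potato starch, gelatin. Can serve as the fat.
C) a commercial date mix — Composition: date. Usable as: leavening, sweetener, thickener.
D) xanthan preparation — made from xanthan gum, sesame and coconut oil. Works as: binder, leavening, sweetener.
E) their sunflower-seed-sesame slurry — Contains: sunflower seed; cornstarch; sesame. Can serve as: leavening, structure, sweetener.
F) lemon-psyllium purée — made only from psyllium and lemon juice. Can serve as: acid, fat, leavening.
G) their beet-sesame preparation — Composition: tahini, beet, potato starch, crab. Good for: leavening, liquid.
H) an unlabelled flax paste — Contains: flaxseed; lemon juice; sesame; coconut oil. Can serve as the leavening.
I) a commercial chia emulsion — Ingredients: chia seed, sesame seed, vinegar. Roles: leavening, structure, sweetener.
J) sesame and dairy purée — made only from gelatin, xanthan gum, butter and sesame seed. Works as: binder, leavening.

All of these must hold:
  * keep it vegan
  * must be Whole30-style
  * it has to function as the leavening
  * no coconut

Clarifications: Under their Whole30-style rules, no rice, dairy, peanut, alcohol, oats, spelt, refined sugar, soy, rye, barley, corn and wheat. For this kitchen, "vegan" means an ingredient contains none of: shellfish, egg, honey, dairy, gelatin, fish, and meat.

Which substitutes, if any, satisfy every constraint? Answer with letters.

C, F, I

A: has maize, so not Whole30-style; has honey, so not vegan (and 1 more) — reject
B: not usable as a leavening; has gelatin, so not vegan — reject
C: only date; none excluded — valid
D: has coconut oil, so not coconut-free — out
E: has cornstarch, so not Whole30-style — no
F: no coconut, vegan — keep
G: has crab, so not vegan — reject
H: has coconut oil, so not coconut-free — out
I: works as a leavening, Whole30-style, no coconut — keep
J: has butter, so not Whole30-style; has butter, so not vegan — reject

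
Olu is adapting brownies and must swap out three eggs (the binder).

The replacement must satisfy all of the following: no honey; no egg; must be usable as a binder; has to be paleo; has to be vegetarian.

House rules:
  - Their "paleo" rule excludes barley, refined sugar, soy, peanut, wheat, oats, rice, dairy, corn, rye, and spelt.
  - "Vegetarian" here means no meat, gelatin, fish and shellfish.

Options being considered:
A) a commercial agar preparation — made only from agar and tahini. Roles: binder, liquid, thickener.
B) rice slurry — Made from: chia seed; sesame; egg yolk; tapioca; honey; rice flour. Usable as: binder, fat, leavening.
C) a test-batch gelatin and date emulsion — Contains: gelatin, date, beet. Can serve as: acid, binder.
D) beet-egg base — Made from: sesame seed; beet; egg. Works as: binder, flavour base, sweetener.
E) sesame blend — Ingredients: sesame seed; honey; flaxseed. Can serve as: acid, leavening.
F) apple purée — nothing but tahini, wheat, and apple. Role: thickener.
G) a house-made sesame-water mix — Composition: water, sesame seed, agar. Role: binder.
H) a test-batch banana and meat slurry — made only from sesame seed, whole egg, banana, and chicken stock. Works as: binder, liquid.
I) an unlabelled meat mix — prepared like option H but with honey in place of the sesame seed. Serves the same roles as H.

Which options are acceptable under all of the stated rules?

A, G

A: nothing on the exclusion list — keep
B: has rice flour, so not paleo; has egg yolk, so not egg-free (and 1 more) — out
C: has gelatin, so not vegetarian — out
D: has egg, so not egg-free — reject
E: not usable as a binder; has honey, so not honey-free — no
F: not usable as a binder; has wheat, so not paleo — reject
G: only sesame seed, water, and agar; none excluded — valid
H: has chicken stock, so not vegetarian; has whole egg, so not egg-free — out
I: has chicken stock, so not vegetarian; has whole egg, so not egg-free (and 1 more) — reject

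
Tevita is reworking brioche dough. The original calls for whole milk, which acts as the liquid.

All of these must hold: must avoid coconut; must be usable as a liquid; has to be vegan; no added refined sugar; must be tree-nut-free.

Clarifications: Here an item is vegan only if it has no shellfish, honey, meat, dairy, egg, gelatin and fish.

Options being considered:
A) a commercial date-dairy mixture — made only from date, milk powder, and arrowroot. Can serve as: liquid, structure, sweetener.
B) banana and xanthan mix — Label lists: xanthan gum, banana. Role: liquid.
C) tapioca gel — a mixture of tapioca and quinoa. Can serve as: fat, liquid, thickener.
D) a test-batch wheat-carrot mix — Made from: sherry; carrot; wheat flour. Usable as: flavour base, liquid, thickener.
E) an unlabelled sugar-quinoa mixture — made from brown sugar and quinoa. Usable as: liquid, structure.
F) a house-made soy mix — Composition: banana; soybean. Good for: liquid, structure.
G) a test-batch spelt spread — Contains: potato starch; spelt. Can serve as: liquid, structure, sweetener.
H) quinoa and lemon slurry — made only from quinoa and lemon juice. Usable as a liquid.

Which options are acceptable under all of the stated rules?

A: has milk powder, so not vegan — no
B: only xanthan gum and banana; none excluded — keep
C: works as a liquid, no refined sugar, no coconut — keep
D: all constraints satisfied — valid
E: has brown sugar, so not no-added-sugar — reject
F: works as a liquid, no refined sugar, no coconut — valid
G: no coconut, vegan — keep
H: no tree nuts, no coconut — OK

B, C, D, F, G, H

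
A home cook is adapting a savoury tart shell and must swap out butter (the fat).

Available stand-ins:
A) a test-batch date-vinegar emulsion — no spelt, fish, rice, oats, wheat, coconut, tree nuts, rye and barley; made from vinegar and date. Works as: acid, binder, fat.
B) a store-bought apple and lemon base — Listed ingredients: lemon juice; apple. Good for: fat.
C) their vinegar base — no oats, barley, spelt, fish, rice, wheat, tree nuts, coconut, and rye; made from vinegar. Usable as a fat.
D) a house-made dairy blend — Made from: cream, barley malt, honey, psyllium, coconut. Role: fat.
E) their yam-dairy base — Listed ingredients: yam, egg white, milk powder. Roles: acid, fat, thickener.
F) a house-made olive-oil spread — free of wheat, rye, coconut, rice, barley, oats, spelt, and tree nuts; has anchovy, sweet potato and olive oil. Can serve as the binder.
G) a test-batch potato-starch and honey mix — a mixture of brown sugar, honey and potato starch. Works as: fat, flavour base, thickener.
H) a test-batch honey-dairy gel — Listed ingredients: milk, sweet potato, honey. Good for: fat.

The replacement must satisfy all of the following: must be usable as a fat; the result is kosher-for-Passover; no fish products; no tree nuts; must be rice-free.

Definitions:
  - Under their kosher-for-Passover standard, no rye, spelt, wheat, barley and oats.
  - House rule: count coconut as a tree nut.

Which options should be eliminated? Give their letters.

A: works as a fat, no rice, no fish — keep
B: all constraints satisfied — valid
C: works as a fat, no rice, tree-nut-free — OK
D: has barley malt, so not kosher-for-Passover; has coconut, so not tree-nut-free — reject
E: every rule checks out — valid
F: not usable as a fat; has anchovy, so not fish-free — no
G: only honey, brown sugar, and potato starch; none excluded — keep
H: works as a fat, no rice, kosher-for-Passover — valid

D, F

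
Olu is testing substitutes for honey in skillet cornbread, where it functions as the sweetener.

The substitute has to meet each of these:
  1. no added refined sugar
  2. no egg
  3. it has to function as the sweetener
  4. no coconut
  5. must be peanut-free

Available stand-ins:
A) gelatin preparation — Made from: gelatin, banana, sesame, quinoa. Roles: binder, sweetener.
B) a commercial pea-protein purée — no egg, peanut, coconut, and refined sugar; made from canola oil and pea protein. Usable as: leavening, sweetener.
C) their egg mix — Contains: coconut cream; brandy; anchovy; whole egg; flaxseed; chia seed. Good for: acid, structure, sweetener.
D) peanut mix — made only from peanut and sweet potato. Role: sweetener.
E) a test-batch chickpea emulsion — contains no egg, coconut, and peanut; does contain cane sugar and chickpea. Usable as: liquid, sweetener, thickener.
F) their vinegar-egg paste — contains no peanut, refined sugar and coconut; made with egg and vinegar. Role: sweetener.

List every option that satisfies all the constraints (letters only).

A, B

A: no peanut, no egg — keep
B: works as a sweetener, no peanut, no egg — keep
C: has coconut cream, so not coconut-free; has whole egg, so not egg-free — no
D: has peanut, so not peanut-free — out
E: has cane sugar, so not no-added-sugar — reject
F: has egg, so not egg-free — no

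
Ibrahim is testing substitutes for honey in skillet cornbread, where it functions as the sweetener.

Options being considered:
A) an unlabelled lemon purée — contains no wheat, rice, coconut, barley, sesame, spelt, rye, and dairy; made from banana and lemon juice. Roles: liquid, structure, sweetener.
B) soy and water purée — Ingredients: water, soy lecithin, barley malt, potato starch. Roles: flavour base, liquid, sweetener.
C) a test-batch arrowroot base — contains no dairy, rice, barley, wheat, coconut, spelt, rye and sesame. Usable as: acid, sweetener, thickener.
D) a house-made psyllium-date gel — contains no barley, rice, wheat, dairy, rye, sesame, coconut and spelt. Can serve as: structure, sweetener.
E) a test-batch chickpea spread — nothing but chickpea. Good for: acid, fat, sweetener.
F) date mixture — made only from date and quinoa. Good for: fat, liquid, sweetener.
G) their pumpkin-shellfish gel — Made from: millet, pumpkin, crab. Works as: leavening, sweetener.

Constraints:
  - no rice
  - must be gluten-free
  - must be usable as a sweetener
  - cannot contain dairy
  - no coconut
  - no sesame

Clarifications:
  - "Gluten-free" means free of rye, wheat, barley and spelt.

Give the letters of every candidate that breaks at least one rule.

B

A: works as a sweetener, no dairy, no coconut — keep
B: has barley malt, so not gluten-free — out
C: works as a sweetener, no dairy, no coconut — OK
D: nothing on the exclusion list — OK
E: gluten-free, no sesame — OK
F: all constraints satisfied — OK
G: no sesame, no coconut — OK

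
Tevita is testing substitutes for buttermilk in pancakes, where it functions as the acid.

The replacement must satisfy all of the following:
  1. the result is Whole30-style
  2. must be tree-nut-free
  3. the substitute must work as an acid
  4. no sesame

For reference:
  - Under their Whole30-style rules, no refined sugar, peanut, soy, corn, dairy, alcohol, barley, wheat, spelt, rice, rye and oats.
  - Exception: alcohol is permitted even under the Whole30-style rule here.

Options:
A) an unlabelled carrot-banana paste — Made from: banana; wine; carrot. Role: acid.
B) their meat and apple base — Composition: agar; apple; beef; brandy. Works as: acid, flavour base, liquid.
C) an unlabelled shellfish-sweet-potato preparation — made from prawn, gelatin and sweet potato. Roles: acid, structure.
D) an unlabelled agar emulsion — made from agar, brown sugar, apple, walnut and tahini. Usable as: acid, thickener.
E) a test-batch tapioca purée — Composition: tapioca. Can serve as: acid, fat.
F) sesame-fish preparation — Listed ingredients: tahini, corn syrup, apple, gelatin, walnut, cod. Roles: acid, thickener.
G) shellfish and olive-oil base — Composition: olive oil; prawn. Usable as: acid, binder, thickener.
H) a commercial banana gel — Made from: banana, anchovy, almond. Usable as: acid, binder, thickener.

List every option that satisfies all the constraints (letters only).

A: alcohol is permitted under the Whole30-style carve-out; nothing else excluded — keep
B: alcohol is permitted under the Whole30-style carve-out; nothing else excluded — valid
C: works as an acid, no sesame, no tree nuts — valid
D: has brown sugar, so not Whole30-style; has tahini, so not sesame-free (and 1 more) — out
E: Whole30-style, no tree nuts — OK
F: has corn syrup, so not Whole30-style; has tahini, so not sesame-free (and 1 more) — no
G: nothing on the exclusion list — keep
H: has almond, so not tree-nut-free — no

A, B, C, E, G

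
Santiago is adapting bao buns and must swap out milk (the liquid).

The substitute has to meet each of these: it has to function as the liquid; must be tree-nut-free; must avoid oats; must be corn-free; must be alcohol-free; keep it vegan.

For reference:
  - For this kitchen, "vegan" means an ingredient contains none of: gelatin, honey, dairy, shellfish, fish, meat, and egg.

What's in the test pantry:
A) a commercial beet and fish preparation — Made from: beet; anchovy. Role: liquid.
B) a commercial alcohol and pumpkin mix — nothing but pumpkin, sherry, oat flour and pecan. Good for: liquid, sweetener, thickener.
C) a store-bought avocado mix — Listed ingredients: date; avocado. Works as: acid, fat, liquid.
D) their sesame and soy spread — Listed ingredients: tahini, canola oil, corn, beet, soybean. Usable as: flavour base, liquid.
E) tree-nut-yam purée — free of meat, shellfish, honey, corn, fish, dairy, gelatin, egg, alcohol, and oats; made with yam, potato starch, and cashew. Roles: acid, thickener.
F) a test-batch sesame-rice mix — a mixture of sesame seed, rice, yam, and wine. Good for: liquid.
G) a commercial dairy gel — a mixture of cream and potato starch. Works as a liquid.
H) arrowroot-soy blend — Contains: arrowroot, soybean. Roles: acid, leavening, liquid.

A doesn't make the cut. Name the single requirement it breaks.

vegan

usable as a liquid: satisfied
vegan: has anchovy — fails
oat-free: satisfied
corn-free: satisfied
tree-nut-free: satisfied
alcohol-free: satisfied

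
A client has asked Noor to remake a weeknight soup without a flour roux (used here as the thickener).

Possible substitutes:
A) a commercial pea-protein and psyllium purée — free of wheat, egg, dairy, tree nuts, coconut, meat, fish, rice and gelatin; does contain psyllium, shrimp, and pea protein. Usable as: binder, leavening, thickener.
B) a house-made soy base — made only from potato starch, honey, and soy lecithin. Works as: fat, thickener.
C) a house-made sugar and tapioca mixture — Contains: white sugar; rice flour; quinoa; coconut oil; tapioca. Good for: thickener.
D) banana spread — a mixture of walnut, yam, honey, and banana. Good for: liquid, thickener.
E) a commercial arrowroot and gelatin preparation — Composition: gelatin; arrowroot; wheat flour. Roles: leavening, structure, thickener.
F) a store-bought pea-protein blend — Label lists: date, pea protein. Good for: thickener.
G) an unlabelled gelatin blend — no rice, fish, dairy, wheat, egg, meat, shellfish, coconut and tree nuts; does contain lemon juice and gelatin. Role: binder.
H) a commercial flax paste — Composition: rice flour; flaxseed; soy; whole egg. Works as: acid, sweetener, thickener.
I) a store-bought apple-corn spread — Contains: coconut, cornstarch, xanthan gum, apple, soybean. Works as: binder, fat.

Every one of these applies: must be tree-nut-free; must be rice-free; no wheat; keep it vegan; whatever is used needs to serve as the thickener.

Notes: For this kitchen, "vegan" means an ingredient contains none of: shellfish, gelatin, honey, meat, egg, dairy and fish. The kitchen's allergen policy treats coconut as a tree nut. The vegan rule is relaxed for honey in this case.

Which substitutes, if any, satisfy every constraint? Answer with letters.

B, F

A: has shrimp, so not vegan — reject
B: honey is permitted under the vegan carve-out; nothing else excluded — valid
C: has rice flour, so not rice-free; has coconut oil, so not tree-nut-free — out
D: has walnut, so not tree-nut-free — no
E: has gelatin, so not vegan; has wheat flour, so not wheat-free — no
F: nothing on the exclusion list — keep
G: not usable as a thickener; has gelatin, so not vegan — out
H: has whole egg, so not vegan; has rice flour, so not rice-free — out
I: not usable as a thickener; has coconut, so not tree-nut-free — out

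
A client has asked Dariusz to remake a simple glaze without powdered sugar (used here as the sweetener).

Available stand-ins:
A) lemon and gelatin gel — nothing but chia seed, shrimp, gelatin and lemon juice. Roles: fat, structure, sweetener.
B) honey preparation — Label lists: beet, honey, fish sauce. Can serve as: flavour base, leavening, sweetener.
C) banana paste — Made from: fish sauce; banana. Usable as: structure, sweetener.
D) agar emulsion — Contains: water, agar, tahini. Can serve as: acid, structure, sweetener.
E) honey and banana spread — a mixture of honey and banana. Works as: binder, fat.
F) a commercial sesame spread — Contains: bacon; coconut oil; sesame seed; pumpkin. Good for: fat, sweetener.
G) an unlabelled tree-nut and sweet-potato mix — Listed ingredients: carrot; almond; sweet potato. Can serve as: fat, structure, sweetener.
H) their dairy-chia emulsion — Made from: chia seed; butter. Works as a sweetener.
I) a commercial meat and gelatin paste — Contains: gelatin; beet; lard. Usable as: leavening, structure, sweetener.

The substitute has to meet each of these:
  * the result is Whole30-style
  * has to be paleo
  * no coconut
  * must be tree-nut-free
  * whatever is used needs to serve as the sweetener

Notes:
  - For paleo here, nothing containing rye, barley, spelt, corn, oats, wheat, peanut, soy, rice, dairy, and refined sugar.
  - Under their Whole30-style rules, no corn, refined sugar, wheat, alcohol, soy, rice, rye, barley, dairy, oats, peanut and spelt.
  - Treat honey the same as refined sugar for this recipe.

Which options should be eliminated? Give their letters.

B, E, F, G, H

A: nothing on the exclusion list — keep
B: has honey, so not paleo; has honey, so not Whole30-style — reject
C: only fish sauce and banana; none excluded — keep
D: works as a sweetener, Whole30-style, paleo — OK
E: not usable as a sweetener; has honey, so not paleo (and 1 more) — reject
F: has coconut oil, so not coconut-free — out
G: has almond, so not tree-nut-free — no
H: has butter, so not paleo; has butter, so not Whole30-style — reject
I: only gelatin, lard, and beet; none excluded — OK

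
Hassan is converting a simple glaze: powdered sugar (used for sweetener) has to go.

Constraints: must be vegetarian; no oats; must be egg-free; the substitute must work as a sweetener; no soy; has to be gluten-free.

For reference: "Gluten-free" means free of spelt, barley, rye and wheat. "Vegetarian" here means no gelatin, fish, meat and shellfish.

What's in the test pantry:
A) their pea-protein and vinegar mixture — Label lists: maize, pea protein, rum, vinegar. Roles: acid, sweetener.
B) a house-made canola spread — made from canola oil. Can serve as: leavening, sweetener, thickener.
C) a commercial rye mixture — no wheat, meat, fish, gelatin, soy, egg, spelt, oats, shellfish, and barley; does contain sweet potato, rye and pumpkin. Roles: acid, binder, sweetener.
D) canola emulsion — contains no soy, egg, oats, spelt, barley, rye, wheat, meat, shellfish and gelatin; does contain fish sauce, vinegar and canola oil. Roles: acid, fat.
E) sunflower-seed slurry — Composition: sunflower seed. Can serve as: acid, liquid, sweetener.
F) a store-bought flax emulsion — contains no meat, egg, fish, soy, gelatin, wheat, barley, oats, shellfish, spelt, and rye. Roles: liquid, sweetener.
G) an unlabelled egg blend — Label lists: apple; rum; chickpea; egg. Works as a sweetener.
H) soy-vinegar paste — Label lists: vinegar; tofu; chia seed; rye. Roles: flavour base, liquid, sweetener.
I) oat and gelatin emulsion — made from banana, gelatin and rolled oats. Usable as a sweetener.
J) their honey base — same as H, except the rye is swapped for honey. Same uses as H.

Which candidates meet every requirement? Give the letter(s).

A: all constraints satisfied — valid
B: nothing on the exclusion list — keep
C: has rye, so not gluten-free — no
D: not usable as a sweetener; has fish sauce, so not vegetarian — out
E: every rule checks out — OK
F: no soy, no oats — keep
G: has egg, so not egg-free — reject
H: has rye, so not gluten-free; has tofu, so not soy-free — reject
I: has gelatin, so not vegetarian; has rolled oats, so not oat-free — no
J: has tofu, so not soy-free — out

A, B, E, F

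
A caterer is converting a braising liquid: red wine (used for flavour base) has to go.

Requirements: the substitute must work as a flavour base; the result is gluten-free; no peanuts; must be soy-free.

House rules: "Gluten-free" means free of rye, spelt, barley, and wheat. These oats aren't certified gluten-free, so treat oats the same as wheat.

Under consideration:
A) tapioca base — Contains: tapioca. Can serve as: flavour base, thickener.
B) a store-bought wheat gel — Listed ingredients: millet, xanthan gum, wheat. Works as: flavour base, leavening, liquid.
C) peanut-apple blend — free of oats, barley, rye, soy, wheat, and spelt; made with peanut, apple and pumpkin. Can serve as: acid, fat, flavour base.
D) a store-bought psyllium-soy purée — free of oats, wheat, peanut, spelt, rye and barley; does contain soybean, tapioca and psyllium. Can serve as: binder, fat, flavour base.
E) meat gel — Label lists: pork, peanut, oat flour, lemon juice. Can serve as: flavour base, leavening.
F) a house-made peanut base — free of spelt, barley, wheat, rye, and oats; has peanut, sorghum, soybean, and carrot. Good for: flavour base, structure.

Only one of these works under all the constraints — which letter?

A

A: only tapioca; none excluded — OK
B: has wheat, so not gluten-free — reject
C: has peanut, so not peanut-free — out
D: has soybean, so not soy-free — no
E: has oat flour, so not gluten-free; has peanut, so not peanut-free — no
F: has peanut, so not peanut-free; has soybean, so not soy-free — out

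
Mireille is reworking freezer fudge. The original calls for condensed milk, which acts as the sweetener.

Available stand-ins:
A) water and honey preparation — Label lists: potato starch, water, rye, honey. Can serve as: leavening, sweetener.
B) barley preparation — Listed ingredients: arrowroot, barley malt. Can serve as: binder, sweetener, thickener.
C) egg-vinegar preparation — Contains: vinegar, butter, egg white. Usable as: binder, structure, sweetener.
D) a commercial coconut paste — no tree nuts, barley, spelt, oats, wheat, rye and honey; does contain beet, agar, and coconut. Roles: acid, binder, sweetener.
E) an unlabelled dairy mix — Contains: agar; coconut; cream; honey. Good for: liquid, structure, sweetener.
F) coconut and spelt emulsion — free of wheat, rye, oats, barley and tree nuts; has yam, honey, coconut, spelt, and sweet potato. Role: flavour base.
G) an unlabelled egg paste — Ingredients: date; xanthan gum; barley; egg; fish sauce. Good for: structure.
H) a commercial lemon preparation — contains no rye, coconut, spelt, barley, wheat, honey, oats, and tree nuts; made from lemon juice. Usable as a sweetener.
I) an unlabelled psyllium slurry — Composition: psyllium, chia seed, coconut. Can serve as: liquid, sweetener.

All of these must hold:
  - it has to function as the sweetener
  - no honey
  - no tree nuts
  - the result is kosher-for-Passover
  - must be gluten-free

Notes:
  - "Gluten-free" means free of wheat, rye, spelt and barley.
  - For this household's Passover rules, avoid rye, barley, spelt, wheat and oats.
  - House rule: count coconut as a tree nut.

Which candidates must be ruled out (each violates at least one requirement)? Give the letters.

A, B, D, E, F, G, I

A: has rye, so not gluten-free; has rye, so not kosher-for-Passover (and 1 more) — no
B: has barley malt, so not gluten-free; has barley malt, so not kosher-for-Passover — no
C: works as a sweetener, kosher-for-Passover, tree-nut-free — keep
D: has coconut, so not tree-nut-free — reject
E: has coconut, so not tree-nut-free; has honey, so not honey-free — out
F: not usable as a sweetener; has spelt, so not gluten-free (and 3 more) — out
G: not usable as a sweetener; has barley, so not gluten-free (and 1 more) — no
H: nothing on the exclusion list — keep
I: has coconut, so not tree-nut-free — out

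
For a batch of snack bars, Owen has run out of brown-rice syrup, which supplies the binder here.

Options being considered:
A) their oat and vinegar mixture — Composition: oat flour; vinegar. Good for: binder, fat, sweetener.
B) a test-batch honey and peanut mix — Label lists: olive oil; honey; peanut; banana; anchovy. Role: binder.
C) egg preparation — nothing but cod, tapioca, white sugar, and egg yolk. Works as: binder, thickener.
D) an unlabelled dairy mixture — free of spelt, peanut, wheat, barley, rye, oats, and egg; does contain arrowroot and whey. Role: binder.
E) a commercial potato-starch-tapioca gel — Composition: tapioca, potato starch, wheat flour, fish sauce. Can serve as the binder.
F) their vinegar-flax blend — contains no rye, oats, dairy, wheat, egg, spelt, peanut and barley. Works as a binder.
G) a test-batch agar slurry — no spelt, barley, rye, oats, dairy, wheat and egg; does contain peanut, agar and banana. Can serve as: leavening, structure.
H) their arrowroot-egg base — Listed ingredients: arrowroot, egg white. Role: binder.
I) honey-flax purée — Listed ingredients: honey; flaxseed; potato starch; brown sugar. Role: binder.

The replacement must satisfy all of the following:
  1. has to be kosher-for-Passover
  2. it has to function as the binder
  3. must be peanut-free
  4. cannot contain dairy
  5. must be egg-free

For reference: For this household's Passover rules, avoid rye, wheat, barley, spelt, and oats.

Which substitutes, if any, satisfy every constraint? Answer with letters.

A: has oat flour, so not kosher-for-Passover — out
B: has peanut, so not peanut-free — reject
C: has egg yolk, so not egg-free — no
D: has whey, so not dairy-free — out
E: has wheat flour, so not kosher-for-Passover — reject
F: all constraints satisfied — valid
G: not usable as a binder; has peanut, so not peanut-free — reject
H: has egg white, so not egg-free — reject
I: every rule checks out — valid

F, I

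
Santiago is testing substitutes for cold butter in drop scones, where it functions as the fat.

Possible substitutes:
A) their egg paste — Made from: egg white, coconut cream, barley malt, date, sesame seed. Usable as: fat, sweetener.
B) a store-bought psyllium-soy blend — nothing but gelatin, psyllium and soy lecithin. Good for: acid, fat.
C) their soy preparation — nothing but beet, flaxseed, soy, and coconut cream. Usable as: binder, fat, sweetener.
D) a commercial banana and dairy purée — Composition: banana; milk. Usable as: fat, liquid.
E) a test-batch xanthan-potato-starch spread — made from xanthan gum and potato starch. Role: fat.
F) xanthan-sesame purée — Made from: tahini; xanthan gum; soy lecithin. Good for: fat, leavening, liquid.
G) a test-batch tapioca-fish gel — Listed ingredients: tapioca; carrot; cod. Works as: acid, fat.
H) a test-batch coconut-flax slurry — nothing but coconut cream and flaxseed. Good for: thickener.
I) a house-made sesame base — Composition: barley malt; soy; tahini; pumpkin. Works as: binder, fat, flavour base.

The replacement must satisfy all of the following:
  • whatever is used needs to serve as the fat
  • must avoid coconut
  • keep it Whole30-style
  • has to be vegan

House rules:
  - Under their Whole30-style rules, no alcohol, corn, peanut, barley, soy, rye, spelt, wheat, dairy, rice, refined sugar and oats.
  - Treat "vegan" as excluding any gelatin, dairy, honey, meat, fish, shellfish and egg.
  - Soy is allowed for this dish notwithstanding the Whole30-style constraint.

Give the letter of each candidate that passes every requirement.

E, F

A: has barley malt, so not Whole30-style; has egg white, so not vegan (and 1 more) — reject
B: has gelatin, so not vegan — no
C: has coconut cream, so not coconut-free — reject
D: has milk, so not Whole30-style; has milk, so not vegan — out
E: only potato starch and xanthan gum; none excluded — valid
F: soy is permitted under the Whole30-style carve-out; nothing else excluded — keep
G: has cod, so not vegan — out
H: not usable as a fat; has coconut cream, so not coconut-free — out
I: has barley malt, so not Whole30-style — reject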